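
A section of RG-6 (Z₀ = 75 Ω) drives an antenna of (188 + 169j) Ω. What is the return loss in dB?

RL ≈ 3.74 dB

Γ = (113 + j169)/(263 + j169), |Γ| = 0.65
RL = −20·log₁₀|Γ| = −20·log₁₀(0.65)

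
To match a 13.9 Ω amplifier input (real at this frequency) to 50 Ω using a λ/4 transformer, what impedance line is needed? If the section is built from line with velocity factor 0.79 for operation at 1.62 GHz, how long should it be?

Z_qwt ≈ 26.4 Ω; length ≈ 3.66 cm

Z_qwt = √(Z_0·R_L) = √(50 × 13.9) = √695
λ = 0.79·c/f = 0.146 m, so l = λ/4 = 0.0366 m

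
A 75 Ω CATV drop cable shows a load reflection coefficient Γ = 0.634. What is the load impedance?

Z_L ≈ 335 Ω

Z_L = Z_0·(1 + Γ)/(1 − Γ) = 75·(1.63)/(0.366)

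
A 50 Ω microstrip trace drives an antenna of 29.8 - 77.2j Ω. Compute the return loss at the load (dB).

Γ = (-20.2 − j77.2)/(79.8 − j77.2), |Γ| = 0.719
RL = −20·log₁₀|Γ| = −20·log₁₀(0.719)

RL ≈ 2.87 dB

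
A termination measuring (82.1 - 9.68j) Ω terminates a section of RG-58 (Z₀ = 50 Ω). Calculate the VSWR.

Γ = (Z_L − Z_0)/(Z_L + Z_0) = (32.1 − j9.68)/(132.1 − j9.68)
|Γ| = 33.5/132 = 0.253
VSWR = (1 + |Γ|)/(1 − |Γ|) = 1.25/0.747

VSWR ≈ 1.68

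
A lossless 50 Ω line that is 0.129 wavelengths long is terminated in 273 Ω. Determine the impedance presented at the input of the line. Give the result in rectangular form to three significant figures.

βl = 2π × 0.129 = 46.4°
tan(βl) = tan(46.4°) = 1.05
Z_in = Z_0·(Z_L + jZ_0·tanβl)/(Z_0 + jZ_L·tanβl)
     = 50·(273 + j52.6)/(50 + j287)

Z_in ≈ 16.9 − j44.6 Ω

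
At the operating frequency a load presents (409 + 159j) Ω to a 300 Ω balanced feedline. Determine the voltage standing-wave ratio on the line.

VSWR ≈ 1.72

Γ = (Z_L − Z_0)/(Z_L + Z_0) = (109 + j159)/(709 + j159)
|Γ| = 193/727 = 0.265
VSWR = (1 + |Γ|)/(1 − |Γ|) = 1.27/0.735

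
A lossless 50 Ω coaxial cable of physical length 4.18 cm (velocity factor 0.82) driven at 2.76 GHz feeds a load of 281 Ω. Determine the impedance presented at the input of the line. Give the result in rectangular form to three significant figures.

Z_in ≈ 131 + j135 Ω

λ = v/f = 0.82·c / 2.76 GHz = 0.0891 m
βl = 2π·l/λ = 2π × 0.469 = 169°
tan(βl) = tan(169°) = -0.197
Z_in = Z_0·(Z_L + jZ_0·tanβl)/(Z_0 + jZ_L·tanβl)
     = 50·(281 − j9.87)/(50 − j55.5)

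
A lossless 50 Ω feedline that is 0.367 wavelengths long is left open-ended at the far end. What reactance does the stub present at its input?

βl = 2π × 0.367 = 132°
tan(βl) = -1.11
For an open-ended stub, Z_in = −jZ_0·cot(βl) = −jZ_0/tan(βl)

X_in ≈ 45.2 Ω (inductive)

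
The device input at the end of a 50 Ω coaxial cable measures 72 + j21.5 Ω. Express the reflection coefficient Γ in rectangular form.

Γ = (Z_L − Z_0)/(Z_L + Z_0) = (22 + j21.5)/(122 + j21.5)

Γ ≈ 0.205 + j0.14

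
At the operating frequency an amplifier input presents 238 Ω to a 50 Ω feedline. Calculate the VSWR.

For a purely resistive load, VSWR = R_L/Z_0 or Z_0/R_L (whichever > 1) = 238/50

VSWR ≈ 4.76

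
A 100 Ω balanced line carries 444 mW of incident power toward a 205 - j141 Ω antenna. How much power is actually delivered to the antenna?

|Γ| = |(105 − j141)/(305 − j141)| = 0.523
|Γ|² = 0.274
P_refl = |Γ|²·P_inc = 122 mW, P_del = (1 − |Γ|²)·P_inc = 322 mW

P_delivered ≈ 322 mW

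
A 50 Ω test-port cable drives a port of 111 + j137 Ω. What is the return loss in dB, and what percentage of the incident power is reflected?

RL ≈ 2.98 dB; 50.3% of incident power reflected

Γ = (61 + j137)/(161 + j137), |Γ| = 0.709
RL = −20·log₁₀(0.709) = 2.98 dB
P_refl/P_inc = |Γ|² = 0.503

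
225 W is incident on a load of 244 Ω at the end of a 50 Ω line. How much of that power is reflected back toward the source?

Γ = (244 − 50)/(244 + 50) = 0.66
|Γ|² = 0.435
P_refl = |Γ|²·P_inc = 98 W, P_del = (1 − |Γ|²)·P_inc = 127 W

P_reflected ≈ 98 W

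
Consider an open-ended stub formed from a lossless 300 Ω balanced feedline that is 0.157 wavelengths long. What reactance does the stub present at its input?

X_in ≈ -198 Ω (capacitive)

βl = 2π × 0.157 = 56.5°
tan(βl) = 1.51
For an open-ended stub, Z_in = −jZ_0·cot(βl) = −jZ_0/tan(βl)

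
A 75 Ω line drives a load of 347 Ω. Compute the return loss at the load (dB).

Γ = (347 − 75)/(347 + 75) = 0.645
RL = −20·log₁₀|Γ| = −20·log₁₀(0.645)

RL ≈ 3.81 dB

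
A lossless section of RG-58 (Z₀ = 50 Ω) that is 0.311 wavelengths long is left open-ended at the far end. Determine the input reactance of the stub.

βl = 2π × 0.311 = 112°
tan(βl) = -2.48
For an open-ended stub, Z_in = −jZ_0·cot(βl) = −jZ_0/tan(βl)

X_in ≈ 20.2 Ω (inductive)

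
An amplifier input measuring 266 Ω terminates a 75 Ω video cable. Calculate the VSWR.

VSWR ≈ 3.55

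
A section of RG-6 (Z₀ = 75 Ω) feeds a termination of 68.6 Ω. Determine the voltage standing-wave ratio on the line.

For a purely resistive load, VSWR = R_L/Z_0 or Z_0/R_L (whichever > 1) = 75/68.6

VSWR ≈ 1.09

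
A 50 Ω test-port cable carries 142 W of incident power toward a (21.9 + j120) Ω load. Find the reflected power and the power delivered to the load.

|Γ| = |(-28.1 + j120)/(71.9 + j120)| = 0.881
|Γ|² = 0.776
P_refl = |Γ|²·P_inc = 110 W, P_del = (1 − |Γ|²)·P_inc = 31.8 W

P_reflected ≈ 110 W; P_delivered ≈ 31.8 W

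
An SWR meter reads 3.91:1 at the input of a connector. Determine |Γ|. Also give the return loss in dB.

|Γ| ≈ 0.593; return loss ≈ 4.54 dB

|Γ| = (S − 1)/(S + 1) = (3.91 − 1)/(3.91 + 1) = 2.91/4.91
RL = −20·log₁₀|Γ| = −20·log₁₀(0.593)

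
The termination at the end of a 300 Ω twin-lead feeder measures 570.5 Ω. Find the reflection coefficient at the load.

Γ = 0.311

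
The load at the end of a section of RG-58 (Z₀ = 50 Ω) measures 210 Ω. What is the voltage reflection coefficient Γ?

Γ = 0.615

Γ = (Z_L − Z_0)/(Z_L + Z_0) = (210 − 50)/(210 + 50) = 160/260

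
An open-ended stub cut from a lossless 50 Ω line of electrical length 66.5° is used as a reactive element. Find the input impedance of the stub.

tan(βl) = 2.3
For an open-ended stub, Z_in = −jZ_0·cot(βl) = −jZ_0/tan(βl)

Z_in ≈ −j21.7 Ω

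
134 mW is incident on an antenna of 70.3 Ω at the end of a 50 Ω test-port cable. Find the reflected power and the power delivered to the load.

Γ = (70.3 − 50)/(70.3 + 50) = 0.169
|Γ|² = 0.0285
P_refl = |Γ|²·P_inc = 3.82 mW, P_del = (1 − |Γ|²)·P_inc = 130 mW

P_reflected ≈ 3.82 mW; P_delivered ≈ 130 mW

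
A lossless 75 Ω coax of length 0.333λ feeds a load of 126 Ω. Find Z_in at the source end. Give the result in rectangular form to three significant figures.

Z_in ≈ 53.2 + j24.9 Ω

βl = 2π × 0.333 = 120°
tan(βl) = tan(120°) = -1.74
Z_in = Z_0·(Z_L + jZ_0·tanβl)/(Z_0 + jZ_L·tanβl)
     = 75·(126 − j131)/(75 − j219)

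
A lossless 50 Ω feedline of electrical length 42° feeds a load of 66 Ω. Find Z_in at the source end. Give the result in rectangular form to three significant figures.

Z_in ≈ 49.5 − j13.9 Ω

tan(βl) = tan(42°) = 0.9
Z_in = Z_0·(Z_L + jZ_0·tanβl)/(Z_0 + jZ_L·tanβl)
     = 50·(66 + j45)/(50 + j59.4)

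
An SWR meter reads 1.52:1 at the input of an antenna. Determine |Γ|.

|Γ| ≈ 0.206

|Γ| = (S − 1)/(S + 1) = (1.52 − 1)/(1.52 + 1) = 0.52/2.52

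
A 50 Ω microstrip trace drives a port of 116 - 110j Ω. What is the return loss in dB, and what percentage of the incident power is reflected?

Γ = (66 − j110)/(166 − j110), |Γ| = 0.644
RL = −20·log₁₀(0.644) = 3.82 dB
P_refl/P_inc = |Γ|² = 0.415

RL ≈ 3.82 dB; 41.5% of incident power reflected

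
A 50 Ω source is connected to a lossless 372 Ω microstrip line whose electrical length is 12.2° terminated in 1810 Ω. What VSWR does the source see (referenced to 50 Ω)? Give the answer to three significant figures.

VSWR ≈ 34.7

tan(βl) = 0.216
Z_in = Z_0·(Z_L + jZ_0·tanβl)/(Z_0 + jZ_L·tanβl) = 899 − j866 Ω
Γ_s = (Z_in − Z_s)/(Z_in + Z_s) = (849 − j866)/(949 − j866), |Γ_s| = 0.944
VSWR = (1 + |Γ_s|)/(1 − |Γ_s|)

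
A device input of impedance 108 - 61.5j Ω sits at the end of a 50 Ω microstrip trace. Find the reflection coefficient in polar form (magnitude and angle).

Γ = (Z_L − Z_0)/(Z_L + Z_0) = (58 − j61.5)/(158 − j61.5)
|Γ| = 84.5/170 = 0.499

Γ ≈ 0.499 ∠ -25.4°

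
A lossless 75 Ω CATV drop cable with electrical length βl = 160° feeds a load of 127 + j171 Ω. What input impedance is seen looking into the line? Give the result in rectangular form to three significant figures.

Z_in ≈ 38.6 + j91.5 Ω

tan(βl) = tan(160°) = -0.364
Z_in = Z_0·(Z_L + jZ_0·tanβl)/(Z_0 + jZ_L·tanβl)
     = 75·(127 + j144)/(137 − j46.2)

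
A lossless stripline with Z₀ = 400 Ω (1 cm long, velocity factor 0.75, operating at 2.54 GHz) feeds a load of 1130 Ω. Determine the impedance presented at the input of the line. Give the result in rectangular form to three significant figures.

λ = v/f = 0.75·c / 2.54 GHz = 0.0886 m
βl = 2π·l/λ = 2π × 0.113 = 40.6°
tan(βl) = tan(40.6°) = 0.858
Z_in = Z_0·(Z_L + jZ_0·tanβl)/(Z_0 + jZ_L·tanβl)
     = 400·(1130 + j343)/(400 + j970)

Z_in ≈ 285 − j348 Ω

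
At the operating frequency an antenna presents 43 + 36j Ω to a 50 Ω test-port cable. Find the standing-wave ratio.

VSWR ≈ 2.16

Γ = (Z_L − Z_0)/(Z_L + Z_0) = (-7 + j36)/(93 + j36)
|Γ| = 36.7/99.7 = 0.368
VSWR = (1 + |Γ|)/(1 − |Γ|) = 1.37/0.632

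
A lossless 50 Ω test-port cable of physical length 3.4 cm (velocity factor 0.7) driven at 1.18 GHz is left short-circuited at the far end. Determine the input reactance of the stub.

λ = v/f = 0.7·c / 1.18 GHz = 0.178 m
βl = 2π·l/λ = 2π × 0.191 = 68.8°
tan(βl) = 2.58
For a short-circuited stub, Z_in = jZ_0·tan(βl)

X_in ≈ 129 Ω (inductive)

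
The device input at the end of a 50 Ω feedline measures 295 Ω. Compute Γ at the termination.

Γ = 0.71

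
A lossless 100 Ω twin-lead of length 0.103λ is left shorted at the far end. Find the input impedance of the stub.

Z_in ≈ +j75.6 Ω

βl = 2π × 0.103 = 37.1°
tan(βl) = 0.756
For a shorted stub, Z_in = jZ_0·tan(βl)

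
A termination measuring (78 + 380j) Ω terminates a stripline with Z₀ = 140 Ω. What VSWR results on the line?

VSWR ≈ 15.5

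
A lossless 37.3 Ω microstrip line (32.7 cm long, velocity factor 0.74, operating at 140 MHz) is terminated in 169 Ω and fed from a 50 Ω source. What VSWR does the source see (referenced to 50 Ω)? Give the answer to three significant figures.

λ = v/f = 0.74·c / 140 MHz = 1.59 m
βl = 2π·l/λ = 2π × 0.206 = 74.2°
tan(βl) = 3.54
Z_in = Z_0·(Z_L + jZ_0·tanβl)/(Z_0 + jZ_L·tanβl) = 8.85 − j9.98 Ω
Γ_s = (Z_in − Z_s)/(Z_in + Z_s) = (-41.1 − j9.98)/(58.9 − j9.98), |Γ_s| = 0.709
VSWR = (1 + |Γ_s|)/(1 − |Γ_s|)

VSWR ≈ 5.88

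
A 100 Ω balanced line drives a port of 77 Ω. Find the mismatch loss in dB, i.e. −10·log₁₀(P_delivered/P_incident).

Γ = (77 − 100)/(77 + 100) = -0.13
|Γ|² = 0.0169, so P_del/P_inc = 1 − |Γ|² = 0.983
ML = −10·log₁₀(1 − |Γ|²)

mismatch loss ≈ 0.074 dB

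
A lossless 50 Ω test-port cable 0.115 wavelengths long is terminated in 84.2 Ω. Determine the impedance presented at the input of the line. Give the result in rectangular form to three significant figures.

βl = 2π × 0.115 = 41.4°
tan(βl) = tan(41.4°) = 0.882
Z_in = Z_0·(Z_L + jZ_0·tanβl)/(Z_0 + jZ_L·tanβl)
     = 50·(84.2 + j44.1)/(50 + j74.2)

Z_in ≈ 46.7 − j25.3 Ω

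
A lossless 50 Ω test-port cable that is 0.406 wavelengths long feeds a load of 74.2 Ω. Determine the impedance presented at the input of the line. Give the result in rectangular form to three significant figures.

Z_in ≈ 54 + j20.3 Ω

βl = 2π × 0.406 = 146°
tan(βl) = tan(146°) = -0.67
Z_in = Z_0·(Z_L + jZ_0·tanβl)/(Z_0 + jZ_L·tanβl)
     = 50·(74.2 − j33.5)/(50 − j49.7)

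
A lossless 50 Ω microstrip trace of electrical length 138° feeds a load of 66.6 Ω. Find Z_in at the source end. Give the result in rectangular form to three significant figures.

tan(βl) = tan(138°) = -0.9
Z_in = Z_0·(Z_L + jZ_0·tanβl)/(Z_0 + jZ_L·tanβl)
     = 50·(66.6 − j45)/(50 − j60)

Z_in ≈ 49.5 + j14.3 Ω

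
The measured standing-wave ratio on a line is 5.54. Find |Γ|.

|Γ| = (S − 1)/(S + 1) = (5.54 − 1)/(5.54 + 1) = 4.54/6.54

|Γ| ≈ 0.694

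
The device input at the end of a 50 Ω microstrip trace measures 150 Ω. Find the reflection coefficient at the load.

Γ = 0.5

Γ = (Z_L − Z_0)/(Z_L + Z_0) = (150 − 50)/(150 + 50) = 100/200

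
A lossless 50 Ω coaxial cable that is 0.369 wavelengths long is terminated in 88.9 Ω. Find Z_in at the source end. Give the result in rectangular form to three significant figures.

Z_in ≈ 41.1 + j24.9 Ω

βl = 2π × 0.369 = 133°
tan(βl) = tan(133°) = -1.08
Z_in = Z_0·(Z_L + jZ_0·tanβl)/(Z_0 + jZ_L·tanβl)
     = 50·(88.9 − j53.9)/(50 − j95.9)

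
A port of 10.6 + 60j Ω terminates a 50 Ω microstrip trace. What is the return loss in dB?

Γ = (-39.4 + j60)/(60.6 + j60), |Γ| = 0.842
RL = −20·log₁₀|Γ| = −20·log₁₀(0.842)

RL ≈ 1.5 dB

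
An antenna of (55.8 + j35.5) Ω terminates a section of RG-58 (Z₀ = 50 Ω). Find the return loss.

Γ = (5.8 + j35.5)/(105.8 + j35.5), |Γ| = 0.322
RL = −20·log₁₀|Γ| = −20·log₁₀(0.322)

RL ≈ 9.83 dB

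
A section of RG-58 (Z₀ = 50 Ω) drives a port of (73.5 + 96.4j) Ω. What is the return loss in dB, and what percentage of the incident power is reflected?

Γ = (23.5 + j96.4)/(123.5 + j96.4), |Γ| = 0.633
RL = −20·log₁₀(0.633) = 3.97 dB
P_refl/P_inc = |Γ|² = 0.401

RL ≈ 3.97 dB; 40.1% of incident power reflected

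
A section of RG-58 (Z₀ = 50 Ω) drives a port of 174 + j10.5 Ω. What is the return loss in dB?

Γ = (124 + j10.5)/(224 + j10.5), |Γ| = 0.555
RL = −20·log₁₀|Γ| = −20·log₁₀(0.555)

RL ≈ 5.12 dB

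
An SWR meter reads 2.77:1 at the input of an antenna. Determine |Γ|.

|Γ| ≈ 0.469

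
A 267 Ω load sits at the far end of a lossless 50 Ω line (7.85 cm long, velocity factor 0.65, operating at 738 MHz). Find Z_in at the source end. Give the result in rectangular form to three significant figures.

Z_in ≈ 10.2 + j14.7 Ω

λ = v/f = 0.65·c / 738 MHz = 0.264 m
βl = 2π·l/λ = 2π × 0.297 = 107°
tan(βl) = tan(107°) = -3.28
Z_in = Z_0·(Z_L + jZ_0·tanβl)/(Z_0 + jZ_L·tanβl)
     = 50·(267 − j164)/(50 − j876)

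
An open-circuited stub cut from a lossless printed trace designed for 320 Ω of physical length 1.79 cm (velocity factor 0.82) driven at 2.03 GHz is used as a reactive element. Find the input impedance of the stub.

Z_in ≈ −j240 Ω

λ = v/f = 0.82·c / 2.03 GHz = 0.121 m
βl = 2π·l/λ = 2π × 0.148 = 53.2°
tan(βl) = 1.34
For an open-circuited stub, Z_in = −jZ_0·cot(βl) = −jZ_0/tan(βl)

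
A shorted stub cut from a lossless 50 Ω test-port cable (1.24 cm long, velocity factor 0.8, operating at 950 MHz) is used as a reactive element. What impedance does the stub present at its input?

λ = v/f = 0.8·c / 950 MHz = 0.253 m
βl = 2π·l/λ = 2π × 0.0491 = 17.7°
tan(βl) = 0.319
For a shorted stub, Z_in = jZ_0·tan(βl)

Z_in ≈ +j15.9 Ω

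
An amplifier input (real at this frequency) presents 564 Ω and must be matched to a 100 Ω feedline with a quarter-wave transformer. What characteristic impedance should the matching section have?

Z_qwt ≈ 237 Ω

Z_qwt = √(Z_0·R_L) = √(100 × 564) = √56400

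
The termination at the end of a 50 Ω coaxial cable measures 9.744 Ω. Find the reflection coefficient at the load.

Γ = -0.674

Γ = (Z_L − Z_0)/(Z_L + Z_0) = (9.744 − 50)/(9.744 + 50) = -40.26/59.74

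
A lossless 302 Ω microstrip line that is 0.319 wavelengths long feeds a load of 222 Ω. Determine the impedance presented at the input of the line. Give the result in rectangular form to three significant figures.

βl = 2π × 0.319 = 115°
tan(βl) = tan(115°) = -2.16
Z_in = Z_0·(Z_L + jZ_0·tanβl)/(Z_0 + jZ_L·tanβl)
     = 302·(222 − j652)/(302 − j480)

Z_in ≈ 357 − j85.1 Ω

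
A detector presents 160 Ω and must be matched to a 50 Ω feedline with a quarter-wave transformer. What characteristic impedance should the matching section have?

Z_qwt ≈ 89.4 Ω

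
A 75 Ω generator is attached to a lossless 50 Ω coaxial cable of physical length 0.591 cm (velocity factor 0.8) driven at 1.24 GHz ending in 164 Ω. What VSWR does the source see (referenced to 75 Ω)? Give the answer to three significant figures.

λ = v/f = 0.8·c / 1.24 GHz = 0.194 m
βl = 2π·l/λ = 2π × 0.0305 = 11°
tan(βl) = 0.194
Z_in = Z_0·(Z_L + jZ_0·tanβl)/(Z_0 + jZ_L·tanβl) = 121 − j67.4 Ω
Γ_s = (Z_in − Z_s)/(Z_in + Z_s) = (46 − j67.4)/(196 − j67.4), |Γ_s| = 0.394
VSWR = (1 + |Γ_s|)/(1 − |Γ_s|)

VSWR ≈ 2.3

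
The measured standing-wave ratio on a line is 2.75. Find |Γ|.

|Γ| ≈ 0.467

|Γ| = (S − 1)/(S + 1) = (2.75 − 1)/(2.75 + 1) = 1.75/3.75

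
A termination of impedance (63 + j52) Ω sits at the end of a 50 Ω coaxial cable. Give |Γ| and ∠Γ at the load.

Γ = (Z_L − Z_0)/(Z_L + Z_0) = (13 + j52)/(113 + j52)
|Γ| = 53.6/124 = 0.431

Γ ≈ 0.431 ∠ 51.3°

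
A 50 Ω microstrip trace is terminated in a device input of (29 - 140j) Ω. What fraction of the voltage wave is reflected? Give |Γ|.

Γ = (Z_L − Z_0)/(Z_L + Z_0) = (-21 − j140)/(79 − j140)
|Γ| = 142/161

|Γ| ≈ 0.881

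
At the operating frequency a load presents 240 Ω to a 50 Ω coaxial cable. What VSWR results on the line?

Γ = (240 − 50)/(240 + 50) = 0.655
VSWR = (1 + 0.655)/(1 − 0.655)

VSWR ≈ 4.8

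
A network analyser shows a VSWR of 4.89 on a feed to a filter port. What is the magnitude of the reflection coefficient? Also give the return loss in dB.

|Γ| ≈ 0.66; return loss ≈ 3.6 dB

|Γ| = (S − 1)/(S + 1) = (4.89 − 1)/(4.89 + 1) = 3.89/5.89
RL = −20·log₁₀|Γ| = −20·log₁₀(0.66)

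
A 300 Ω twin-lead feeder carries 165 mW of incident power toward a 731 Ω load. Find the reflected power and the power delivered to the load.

Γ = (731 − 300)/(731 + 300) = 0.418
|Γ|² = 0.175
P_refl = |Γ|²·P_inc = 28.8 mW, P_del = (1 − |Γ|²)·P_inc = 136 mW

P_reflected ≈ 28.8 mW; P_delivered ≈ 136 mW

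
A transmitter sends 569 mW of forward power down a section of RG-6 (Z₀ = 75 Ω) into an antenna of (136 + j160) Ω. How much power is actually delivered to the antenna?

|Γ| = |(61 + j160)/(211 + j160)| = 0.647
|Γ|² = 0.418
P_refl = |Γ|²·P_inc = 238 mW, P_del = (1 − |Γ|²)·P_inc = 331 mW

P_delivered ≈ 331 mW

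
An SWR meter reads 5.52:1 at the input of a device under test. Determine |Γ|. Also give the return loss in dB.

|Γ| ≈ 0.693; return loss ≈ 3.18 dB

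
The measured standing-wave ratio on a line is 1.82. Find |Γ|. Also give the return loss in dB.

|Γ| ≈ 0.291; return loss ≈ 10.7 dB

|Γ| = (S − 1)/(S + 1) = (1.82 − 1)/(1.82 + 1) = 0.82/2.82
RL = −20·log₁₀|Γ| = −20·log₁₀(0.291)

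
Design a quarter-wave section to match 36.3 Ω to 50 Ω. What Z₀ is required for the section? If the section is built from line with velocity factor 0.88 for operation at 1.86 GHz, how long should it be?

Z_qwt = √(Z_0·R_L) = √(50 × 36.3) = √1815
λ = 0.88·c/f = 0.142 m, so l = λ/4 = 0.0355 m

Z_qwt ≈ 42.6 Ω; length ≈ 3.55 cm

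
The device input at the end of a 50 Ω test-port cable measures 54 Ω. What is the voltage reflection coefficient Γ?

Γ = (Z_L − Z_0)/(Z_L + Z_0) = (54 − 50)/(54 + 50) = 4/104

Γ = 0.0385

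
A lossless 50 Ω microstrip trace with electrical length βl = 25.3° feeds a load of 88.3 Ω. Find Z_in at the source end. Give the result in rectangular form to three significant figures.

Z_in ≈ 63.7 − j29.5 Ω

tan(βl) = tan(25.3°) = 0.473
Z_in = Z_0·(Z_L + jZ_0·tanβl)/(Z_0 + jZ_L·tanβl)
     = 50·(88.3 + j23.6)/(50 + j41.7)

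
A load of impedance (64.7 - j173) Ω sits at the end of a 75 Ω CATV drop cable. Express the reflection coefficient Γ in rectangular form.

Γ = (Z_L − Z_0)/(Z_L + Z_0) = (-10.3 − j173)/(139.7 − j173)

Γ ≈ 0.576 − j0.525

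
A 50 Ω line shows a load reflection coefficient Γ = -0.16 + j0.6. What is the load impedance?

Z_L = Z_0·(1 + Γ)/(1 − Γ) = 50·(0.84 + j0.6)/(1.16 − j0.6)

Z_L ≈ 18 + j35.2 Ω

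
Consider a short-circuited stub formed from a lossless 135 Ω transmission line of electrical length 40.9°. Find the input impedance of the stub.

Z_in ≈ +j117 Ω

tan(βl) = 0.866
For a short-circuited stub, Z_in = jZ_0·tan(βl)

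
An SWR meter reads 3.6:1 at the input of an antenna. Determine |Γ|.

|Γ| ≈ 0.565

|Γ| = (S − 1)/(S + 1) = (3.6 − 1)/(3.6 + 1) = 2.6/4.6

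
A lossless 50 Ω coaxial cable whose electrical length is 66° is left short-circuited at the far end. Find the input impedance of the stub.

Z_in ≈ +j112 Ω

tan(βl) = 2.25
For a short-circuited stub, Z_in = jZ_0·tan(βl)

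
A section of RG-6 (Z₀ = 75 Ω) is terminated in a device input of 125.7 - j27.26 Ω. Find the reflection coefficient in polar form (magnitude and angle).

Γ ≈ 0.284 ∠ -20.5°

Γ = (Z_L − Z_0)/(Z_L + Z_0) = (50.7 − j27.26)/(200.7 − j27.26)
|Γ| = 57.6/203 = 0.284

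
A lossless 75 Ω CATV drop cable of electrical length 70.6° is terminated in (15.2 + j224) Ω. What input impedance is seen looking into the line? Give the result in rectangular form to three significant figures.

tan(βl) = tan(70.6°) = 2.84
Z_in = Z_0·(Z_L + jZ_0·tanβl)/(Z_0 + jZ_L·tanβl)
     = 75·(15.2 + j437)/(-561 + j43.2)

Z_in ≈ 2.45 − j58.2 Ω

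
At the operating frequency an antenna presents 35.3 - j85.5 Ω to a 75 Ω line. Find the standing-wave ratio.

Γ = (Z_L − Z_0)/(Z_L + Z_0) = (-39.7 − j85.5)/(110.3 − j85.5)
|Γ| = 94.3/140 = 0.675
VSWR = (1 + |Γ|)/(1 − |Γ|) = 1.68/0.325

VSWR ≈ 5.16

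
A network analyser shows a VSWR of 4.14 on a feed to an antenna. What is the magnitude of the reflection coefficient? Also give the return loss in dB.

|Γ| = (S − 1)/(S + 1) = (4.14 − 1)/(4.14 + 1) = 3.14/5.14
RL = −20·log₁₀|Γ| = −20·log₁₀(0.611)

|Γ| ≈ 0.611; return loss ≈ 4.28 dB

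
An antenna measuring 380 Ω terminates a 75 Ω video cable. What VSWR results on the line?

For a purely resistive load, VSWR = R_L/Z_0 or Z_0/R_L (whichever > 1) = 380/75

VSWR ≈ 5.07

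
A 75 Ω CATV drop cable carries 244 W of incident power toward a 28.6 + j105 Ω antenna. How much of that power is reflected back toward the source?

P_reflected ≈ 148 W

|Γ| = |(-46.4 + j105)/(103.6 + j105)| = 0.778
|Γ|² = 0.606
P_refl = |Γ|²·P_inc = 148 W, P_del = (1 − |Γ|²)·P_inc = 96.2 W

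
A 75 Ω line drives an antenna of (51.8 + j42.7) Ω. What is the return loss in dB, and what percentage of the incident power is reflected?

RL ≈ 8.8 dB; 13.2% of incident power reflected

Γ = (-23.2 + j42.7)/(126.8 + j42.7), |Γ| = 0.363
RL = −20·log₁₀(0.363) = 8.8 dB
P_refl/P_inc = |Γ|² = 0.132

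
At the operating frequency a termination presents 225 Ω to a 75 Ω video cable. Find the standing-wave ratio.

VSWR ≈ 3

Γ = (225 − 75)/(225 + 75) = 0.5
VSWR = (1 + 0.5)/(1 − 0.5)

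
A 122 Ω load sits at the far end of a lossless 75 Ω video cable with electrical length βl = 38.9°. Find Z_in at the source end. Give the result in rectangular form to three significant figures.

Z_in ≈ 74 − j36.6 Ω

tan(βl) = tan(38.9°) = 0.807
Z_in = Z_0·(Z_L + jZ_0·tanβl)/(Z_0 + jZ_L·tanβl)
     = 75·(122 + j60.5)/(75 + j98.4)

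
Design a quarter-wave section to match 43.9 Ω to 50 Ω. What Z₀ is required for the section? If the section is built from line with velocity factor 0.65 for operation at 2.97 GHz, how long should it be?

Z_qwt = √(Z_0·R_L) = √(50 × 43.9) = √2195
λ = 0.65·c/f = 0.0657 m, so l = λ/4 = 0.0164 m

Z_qwt ≈ 46.9 Ω; length ≈ 1.64 cm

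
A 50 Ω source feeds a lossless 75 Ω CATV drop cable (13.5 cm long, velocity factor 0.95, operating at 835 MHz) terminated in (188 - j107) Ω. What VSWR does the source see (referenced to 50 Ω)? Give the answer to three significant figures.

VSWR ≈ 4.58

λ = v/f = 0.95·c / 835 MHz = 0.341 m
βl = 2π·l/λ = 2π × 0.396 = 142°
tan(βl) = -0.77
Z_in = Z_0·(Z_L + jZ_0·tanβl)/(Z_0 + jZ_L·tanβl) = 80.1 + j101 Ω
Γ_s = (Z_in − Z_s)/(Z_in + Z_s) = (30.1 + j101)/(130 + j101), |Γ_s| = 0.641
VSWR = (1 + |Γ_s|)/(1 − |Γ_s|)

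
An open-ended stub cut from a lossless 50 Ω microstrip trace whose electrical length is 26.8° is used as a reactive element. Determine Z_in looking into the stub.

tan(βl) = 0.505
For an open-ended stub, Z_in = −jZ_0·cot(βl) = −jZ_0/tan(βl)

Z_in ≈ −j99 Ω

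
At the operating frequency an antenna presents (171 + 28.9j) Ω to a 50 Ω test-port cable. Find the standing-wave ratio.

VSWR ≈ 3.53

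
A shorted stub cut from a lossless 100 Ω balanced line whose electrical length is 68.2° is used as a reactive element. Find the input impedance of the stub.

Z_in ≈ +j250 Ω

tan(βl) = 2.5
For a shorted stub, Z_in = jZ_0·tan(βl)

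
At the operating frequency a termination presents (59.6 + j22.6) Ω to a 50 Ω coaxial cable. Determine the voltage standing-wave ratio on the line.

Γ = (Z_L − Z_0)/(Z_L + Z_0) = (9.6 + j22.6)/(109.6 + j22.6)
|Γ| = 24.6/112 = 0.219
VSWR = (1 + |Γ|)/(1 − |Γ|) = 1.22/0.781

VSWR ≈ 1.56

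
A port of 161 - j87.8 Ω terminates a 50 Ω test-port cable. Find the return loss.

RL ≈ 4.16 dB

Γ = (111 − j87.8)/(211 − j87.8), |Γ| = 0.619
RL = −20·log₁₀|Γ| = −20·log₁₀(0.619)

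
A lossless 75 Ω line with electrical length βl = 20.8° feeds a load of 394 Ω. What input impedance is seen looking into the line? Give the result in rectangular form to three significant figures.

tan(βl) = tan(20.8°) = 0.38
Z_in = Z_0·(Z_L + jZ_0·tanβl)/(Z_0 + jZ_L·tanβl)
     = 75·(394 + j28.5)/(75 + j150)

Z_in ≈ 90.5 − j152 Ω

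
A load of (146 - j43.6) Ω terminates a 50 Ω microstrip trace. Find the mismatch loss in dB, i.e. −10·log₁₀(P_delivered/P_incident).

Γ = (96 − j43.6)/(196 − j43.6), |Γ| = 0.525
|Γ|² = 0.276, so P_del/P_inc = 1 − |Γ|² = 0.724
ML = −10·log₁₀(1 − |Γ|²)

mismatch loss ≈ 1.4 dB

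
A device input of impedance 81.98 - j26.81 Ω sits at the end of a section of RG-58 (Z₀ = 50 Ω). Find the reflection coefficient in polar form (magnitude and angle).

Γ ≈ 0.31 ∠ -28.5°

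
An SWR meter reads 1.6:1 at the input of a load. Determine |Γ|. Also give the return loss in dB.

|Γ| ≈ 0.231; return loss ≈ 12.7 dB

|Γ| = (S − 1)/(S + 1) = (1.6 − 1)/(1.6 + 1) = 0.6/2.6
RL = −20·log₁₀|Γ| = −20·log₁₀(0.231)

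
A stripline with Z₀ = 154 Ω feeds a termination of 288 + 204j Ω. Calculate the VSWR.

Γ = (Z_L − Z_0)/(Z_L + Z_0) = (134 + j204)/(442 + j204)
|Γ| = 244/487 = 0.501
VSWR = (1 + |Γ|)/(1 − |Γ|) = 1.5/0.499

VSWR ≈ 3.01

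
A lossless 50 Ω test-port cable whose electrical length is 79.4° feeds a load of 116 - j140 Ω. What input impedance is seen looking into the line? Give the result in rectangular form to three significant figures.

Z_in ≈ 8.39 + j1.45 Ω

tan(βl) = tan(79.4°) = 5.34
Z_in = Z_0·(Z_L + jZ_0·tanβl)/(Z_0 + jZ_L·tanβl)
     = 50·(116 + j127)/(798 + j620)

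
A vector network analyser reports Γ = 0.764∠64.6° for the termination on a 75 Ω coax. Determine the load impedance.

Z_L ≈ 33.6 + j112 Ω

Z_L = Z_0·(1 + Γ)/(1 − Γ) = 75·(1.33 + j0.69)/(0.672 − j0.69)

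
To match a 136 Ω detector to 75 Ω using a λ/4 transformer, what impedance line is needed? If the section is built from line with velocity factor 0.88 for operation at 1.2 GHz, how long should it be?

Z_qwt ≈ 101 Ω; length ≈ 5.5 cm

Z_qwt = √(Z_0·R_L) = √(75 × 136) = √10200
λ = 0.88·c/f = 0.22 m, so l = λ/4 = 0.055 m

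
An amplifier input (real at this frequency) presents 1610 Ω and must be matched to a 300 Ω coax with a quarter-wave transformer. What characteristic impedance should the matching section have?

Z_qwt ≈ 695 Ω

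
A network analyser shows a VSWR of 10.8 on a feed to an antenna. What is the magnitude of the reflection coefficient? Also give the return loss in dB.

|Γ| = (S − 1)/(S + 1) = (10.8 − 1)/(10.8 + 1) = 9.8/11.8
RL = −20·log₁₀|Γ| = −20·log₁₀(0.831)

|Γ| ≈ 0.831; return loss ≈ 1.61 dB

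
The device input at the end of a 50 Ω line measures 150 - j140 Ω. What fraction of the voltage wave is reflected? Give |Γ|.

Γ = (Z_L − Z_0)/(Z_L + Z_0) = (100 − j140)/(200 − j140)
|Γ| = 172/244

|Γ| ≈ 0.705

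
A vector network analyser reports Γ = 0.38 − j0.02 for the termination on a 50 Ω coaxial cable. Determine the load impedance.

Z_L ≈ 111 − j5.2 Ω

Z_L = Z_0·(1 + Γ)/(1 − Γ) = 50·(1.38 − j0.02)/(0.62 + j0.02)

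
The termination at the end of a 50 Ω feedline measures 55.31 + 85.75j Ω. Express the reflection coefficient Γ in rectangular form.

Γ = (Z_L − Z_0)/(Z_L + Z_0) = (5.31 + j85.75)/(105.3 + j85.75)

Γ ≈ 0.429 + j0.465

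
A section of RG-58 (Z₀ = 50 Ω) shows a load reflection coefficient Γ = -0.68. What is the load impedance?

Z_L = Z_0·(1 + Γ)/(1 − Γ) = 50·(0.32)/(1.68)

Z_L ≈ 9.52 Ω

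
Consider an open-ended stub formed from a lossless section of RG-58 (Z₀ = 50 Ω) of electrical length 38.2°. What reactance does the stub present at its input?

tan(βl) = 0.787
For an open-ended stub, Z_in = −jZ_0·cot(βl) = −jZ_0/tan(βl)

X_in ≈ -63.5 Ω (capacitive)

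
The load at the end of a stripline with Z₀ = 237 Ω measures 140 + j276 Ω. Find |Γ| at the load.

|Γ| ≈ 0.626

Γ = (Z_L − Z_0)/(Z_L + Z_0) = (-97 + j276)/(377 + j276)
|Γ| = 293/467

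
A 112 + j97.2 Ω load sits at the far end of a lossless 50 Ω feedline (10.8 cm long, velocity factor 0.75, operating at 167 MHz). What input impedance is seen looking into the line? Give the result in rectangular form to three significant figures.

Z_in ≈ 95.5 − j96.2 Ω

λ = v/f = 0.75·c / 167 MHz = 1.35 m
βl = 2π·l/λ = 2π × 0.0802 = 28.9°
tan(βl) = tan(28.9°) = 0.551
Z_in = Z_0·(Z_L + jZ_0·tanβl)/(Z_0 + jZ_L·tanβl)
     = 50·(112 + j125)/(-3.56 + j61.7)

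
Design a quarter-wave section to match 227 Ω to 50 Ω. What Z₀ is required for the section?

Z_qwt ≈ 107 Ω

Z_qwt = √(Z_0·R_L) = √(50 × 227) = √11350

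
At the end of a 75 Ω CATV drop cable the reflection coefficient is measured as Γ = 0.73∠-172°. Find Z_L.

Z_L = Z_0·(1 + Γ)/(1 − Γ) = 75·(0.277 − j0.102)/(1.72 + j0.102)

Z_L ≈ 11.8 − j5.12 Ω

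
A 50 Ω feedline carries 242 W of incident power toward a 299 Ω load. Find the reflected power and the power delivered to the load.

P_reflected ≈ 123 W; P_delivered ≈ 119 W

Γ = (299 − 50)/(299 + 50) = 0.713
|Γ|² = 0.509
P_refl = |Γ|²·P_inc = 123 W, P_del = (1 − |Γ|²)·P_inc = 119 W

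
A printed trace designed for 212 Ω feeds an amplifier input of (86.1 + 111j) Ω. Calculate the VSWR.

Γ = (Z_L − Z_0)/(Z_L + Z_0) = (-125.9 + j111)/(298.1 + j111)
|Γ| = 168/318 = 0.528
VSWR = (1 + |Γ|)/(1 − |Γ|) = 1.53/0.472

VSWR ≈ 3.23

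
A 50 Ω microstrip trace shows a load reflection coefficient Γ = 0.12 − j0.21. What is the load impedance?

Z_L ≈ 57.5 − j25.7 Ω

Z_L = Z_0·(1 + Γ)/(1 − Γ) = 50·(1.12 − j0.21)/(0.88 + j0.21)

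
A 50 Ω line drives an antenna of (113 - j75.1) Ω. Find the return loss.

Γ = (63 − j75.1)/(163 − j75.1), |Γ| = 0.546
RL = −20·log₁₀|Γ| = −20·log₁₀(0.546)

RL ≈ 5.25 dB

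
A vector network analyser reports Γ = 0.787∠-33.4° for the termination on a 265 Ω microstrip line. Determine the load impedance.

Z_L ≈ 330 − j752 Ω

Z_L = Z_0·(1 + Γ)/(1 − Γ) = 265·(1.66 − j0.433)/(0.343 + j0.433)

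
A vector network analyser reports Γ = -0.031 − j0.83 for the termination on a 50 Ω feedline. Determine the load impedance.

Z_L = Z_0·(1 + Γ)/(1 − Γ) = 50·(0.969 − j0.83)/(1.03 + j0.83)

Z_L ≈ 8.85 − j47.4 Ω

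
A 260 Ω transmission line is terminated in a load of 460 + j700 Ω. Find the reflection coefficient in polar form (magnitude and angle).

Γ = (Z_L − Z_0)/(Z_L + Z_0) = (200 + j700)/(720 + j700)
|Γ| = 728/1000 = 0.725

Γ ≈ 0.725 ∠ 29.9°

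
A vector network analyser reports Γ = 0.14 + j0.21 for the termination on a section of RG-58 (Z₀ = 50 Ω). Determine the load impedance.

Z_L = Z_0·(1 + Γ)/(1 − Γ) = 50·(1.14 + j0.21)/(0.86 − j0.21)

Z_L ≈ 59.7 + j26.8 Ω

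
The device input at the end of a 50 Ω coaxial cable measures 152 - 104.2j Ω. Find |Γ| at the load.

|Γ| ≈ 0.642

Γ = (Z_L − Z_0)/(Z_L + Z_0) = (102 − j104.2)/(202 − j104.2)
|Γ| = 146/227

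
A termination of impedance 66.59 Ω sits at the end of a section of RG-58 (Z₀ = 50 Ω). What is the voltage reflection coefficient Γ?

Γ = 0.142

Γ = (Z_L − Z_0)/(Z_L + Z_0) = (66.59 − 50)/(66.59 + 50) = 16.59/116.6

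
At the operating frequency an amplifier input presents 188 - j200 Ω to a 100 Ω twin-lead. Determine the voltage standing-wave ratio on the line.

Γ = (Z_L − Z_0)/(Z_L + Z_0) = (88 − j200)/(288 − j200)
|Γ| = 219/351 = 0.623
VSWR = (1 + |Γ|)/(1 − |Γ|) = 1.62/0.377

VSWR ≈ 4.31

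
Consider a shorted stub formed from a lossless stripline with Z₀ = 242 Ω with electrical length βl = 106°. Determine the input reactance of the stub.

X_in ≈ -844 Ω (capacitive)

tan(βl) = -3.49
For a shorted stub, Z_in = jZ_0·tan(βl)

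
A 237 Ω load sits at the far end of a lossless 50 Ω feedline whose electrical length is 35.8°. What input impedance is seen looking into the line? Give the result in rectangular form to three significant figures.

Z_in ≈ 28.4 − j61 Ω

tan(βl) = tan(35.8°) = 0.721
Z_in = Z_0·(Z_L + jZ_0·tanβl)/(Z_0 + jZ_L·tanβl)
     = 50·(237 + j36.1)/(50 + j171)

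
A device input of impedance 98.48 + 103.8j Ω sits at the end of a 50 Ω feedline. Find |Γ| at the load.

Γ = (Z_L − Z_0)/(Z_L + Z_0) = (48.48 + j103.8)/(148.5 + j103.8)
|Γ| = 115/181

|Γ| ≈ 0.632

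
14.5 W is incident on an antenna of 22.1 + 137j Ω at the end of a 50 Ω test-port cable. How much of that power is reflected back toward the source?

|Γ| = |(-27.9 + j137)/(72.1 + j137)| = 0.903
|Γ|² = 0.816
P_refl = |Γ|²·P_inc = 11.8 W, P_del = (1 − |Γ|²)·P_inc = 2.67 W

P_reflected ≈ 11.8 W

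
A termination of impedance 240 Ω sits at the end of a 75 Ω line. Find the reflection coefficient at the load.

Γ = 0.524

Γ = (Z_L − Z_0)/(Z_L + Z_0) = (240 − 75)/(240 + 75) = 165/315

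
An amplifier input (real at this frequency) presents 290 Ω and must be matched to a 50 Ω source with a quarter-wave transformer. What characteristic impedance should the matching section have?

Z_qwt ≈ 120 Ω

Z_qwt = √(Z_0·R_L) = √(50 × 290) = √14500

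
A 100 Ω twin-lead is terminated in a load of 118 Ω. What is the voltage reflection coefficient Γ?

Γ = 0.0826

Γ = (Z_L − Z_0)/(Z_L + Z_0) = (118 − 100)/(118 + 100) = 18/218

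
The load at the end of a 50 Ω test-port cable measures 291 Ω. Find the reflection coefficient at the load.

Γ = 0.707

Γ = (Z_L − Z_0)/(Z_L + Z_0) = (291 − 50)/(291 + 50) = 241/341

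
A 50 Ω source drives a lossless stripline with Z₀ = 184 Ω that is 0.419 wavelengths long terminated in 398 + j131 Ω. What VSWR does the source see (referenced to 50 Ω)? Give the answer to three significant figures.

VSWR ≈ 6.27

βl = 2π × 0.419 = 151°
tan(βl) = -0.558
Z_in = Z_0·(Z_L + jZ_0·tanβl)/(Z_0 + jZ_L·tanβl) = 153 + j153 Ω
Γ_s = (Z_in − Z_s)/(Z_in + Z_s) = (103 + j153)/(203 + j153), |Γ_s| = 0.725
VSWR = (1 + |Γ_s|)/(1 − |Γ_s|)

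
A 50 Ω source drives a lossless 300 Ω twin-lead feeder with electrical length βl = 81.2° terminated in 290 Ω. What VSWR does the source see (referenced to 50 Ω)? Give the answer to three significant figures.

VSWR ≈ 6.2

tan(βl) = 6.46
Z_in = Z_0·(Z_L + jZ_0·tanβl)/(Z_0 + jZ_L·tanβl) = 310 + j3.18 Ω
Γ_s = (Z_in − Z_s)/(Z_in + Z_s) = (260 + j3.18)/(360 + j3.18), |Γ_s| = 0.722
VSWR = (1 + |Γ_s|)/(1 − |Γ_s|)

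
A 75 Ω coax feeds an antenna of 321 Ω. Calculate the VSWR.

Γ = (321 − 75)/(321 + 75) = 0.621
VSWR = (1 + 0.621)/(1 − 0.621)

VSWR ≈ 4.28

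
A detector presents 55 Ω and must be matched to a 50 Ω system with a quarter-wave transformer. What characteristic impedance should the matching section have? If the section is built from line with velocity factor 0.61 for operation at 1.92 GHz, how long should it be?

Z_qwt ≈ 52.4 Ω; length ≈ 2.38 cm

Z_qwt = √(Z_0·R_L) = √(50 × 55) = √2750
λ = 0.61·c/f = 0.0953 m, so l = λ/4 = 0.0238 m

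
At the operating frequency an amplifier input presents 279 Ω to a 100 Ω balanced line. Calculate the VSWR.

VSWR ≈ 2.79

Γ = (279 − 100)/(279 + 100) = 0.472
VSWR = (1 + 0.472)/(1 − 0.472)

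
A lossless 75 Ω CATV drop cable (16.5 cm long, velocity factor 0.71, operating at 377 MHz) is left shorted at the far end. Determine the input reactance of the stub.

λ = v/f = 0.71·c / 377 MHz = 0.565 m
βl = 2π·l/λ = 2π × 0.292 = 105°
tan(βl) = -3.7
For a shorted stub, Z_in = jZ_0·tan(βl)

X_in ≈ -277 Ω (capacitive)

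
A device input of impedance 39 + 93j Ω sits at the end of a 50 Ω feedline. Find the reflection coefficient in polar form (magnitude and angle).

Γ ≈ 0.728 ∠ 50.5°

Γ = (Z_L − Z_0)/(Z_L + Z_0) = (-11 + j93)/(89 + j93)
|Γ| = 93.6/129 = 0.728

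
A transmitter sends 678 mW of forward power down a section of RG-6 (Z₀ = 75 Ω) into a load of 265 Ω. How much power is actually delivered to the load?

Γ = (265 − 75)/(265 + 75) = 0.559
|Γ|² = 0.312
P_refl = |Γ|²·P_inc = 212 mW, P_del = (1 − |Γ|²)·P_inc = 466 mW

P_delivered ≈ 466 mW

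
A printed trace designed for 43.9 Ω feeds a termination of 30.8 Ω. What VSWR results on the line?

For a purely resistive load, VSWR = R_L/Z_0 or Z_0/R_L (whichever > 1) = 43.9/30.8

VSWR ≈ 1.43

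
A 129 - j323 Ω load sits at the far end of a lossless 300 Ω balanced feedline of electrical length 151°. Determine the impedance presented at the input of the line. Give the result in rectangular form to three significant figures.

Z_in ≈ 769 − j759 Ω

tan(βl) = tan(151°) = -0.554
Z_in = Z_0·(Z_L + jZ_0·tanβl)/(Z_0 + jZ_L·tanβl)
     = 300·(129 − j489)/(121 − j71.5)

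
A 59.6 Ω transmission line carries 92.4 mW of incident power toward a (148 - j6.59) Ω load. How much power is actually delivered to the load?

P_delivered ≈ 75.6 mW

|Γ| = |(88.4 − j6.59)/(207.6 − j6.59)| = 0.427
|Γ|² = 0.182
P_refl = |Γ|²·P_inc = 16.8 mW, P_del = (1 − |Γ|²)·P_inc = 75.6 mW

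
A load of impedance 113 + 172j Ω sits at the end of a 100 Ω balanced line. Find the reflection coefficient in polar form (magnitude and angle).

Γ ≈ 0.63 ∠ 46.8°

Γ = (Z_L − Z_0)/(Z_L + Z_0) = (13 + j172)/(213 + j172)
|Γ| = 172/274 = 0.63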